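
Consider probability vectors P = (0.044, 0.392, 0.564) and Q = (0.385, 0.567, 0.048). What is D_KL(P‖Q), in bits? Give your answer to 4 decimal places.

D(P‖Q) = Σ p·log₂(p/q).
  0.044·log₂(0.044/0.385) = -0.13769
  0.392·log₂(0.392/0.567) = -0.20874
  0.564·log₂(0.564/0.048) = 2.00479
D(P‖Q) = 1.6584 bits.

1.6584 bits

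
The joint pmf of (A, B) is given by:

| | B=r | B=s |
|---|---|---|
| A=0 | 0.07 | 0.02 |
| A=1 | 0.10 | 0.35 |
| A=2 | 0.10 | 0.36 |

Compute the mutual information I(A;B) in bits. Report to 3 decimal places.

Marginals: p(A) = (0.0900, 0.4500, 0.4600), p(B) = (0.2700, 0.7300).
I(A;B) = Σ p(x,y)·log₂[p(x,y)/(p(x)p(y))].
  (0,r): 0.07·log₂(2.8807) = 0.1068
  (0,s): 0.02·log₂(0.3044) = -0.0343
  (1,r): 0.10·log₂(0.8230) = -0.0281
  (1,s): 0.35·log₂(1.0654) = 0.0320
  (2,r): 0.10·log₂(0.8052) = -0.0313
  (2,s): 0.36·log₂(1.0721) = 0.0361
Sum = 0.081 bits.

0.081 bits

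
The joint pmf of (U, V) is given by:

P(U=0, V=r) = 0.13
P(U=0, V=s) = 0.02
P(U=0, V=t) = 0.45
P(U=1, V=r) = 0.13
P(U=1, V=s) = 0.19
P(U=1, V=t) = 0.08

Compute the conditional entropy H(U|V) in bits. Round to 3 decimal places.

Chain rule: H(U|V) = H(U,V) − H(V).
Marginals: p(U) = (0.6000, 0.4000), p(V) = (0.2600, 0.2100, 0.5300).
H(U,V) = 2.1433 bits; H(V) = 1.4636 bits.
H(U|V) = 2.1433 − 1.4636 = 0.680 bits.

0.680 bits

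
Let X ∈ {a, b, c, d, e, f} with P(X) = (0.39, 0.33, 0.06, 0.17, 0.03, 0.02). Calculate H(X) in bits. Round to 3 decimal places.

H(X) = −Σ p·log₂ p.
  −(0.39)·log₂(0.39) = 0.5298
  −(0.33)·log₂(0.33) = 0.5278
  −(0.06)·log₂(0.06) = 0.2435
  −(0.17)·log₂(0.17) = 0.4346
  −(0.03)·log₂(0.03) = 0.1518
  −(0.02)·log₂(0.02) = 0.1129
Sum: 0.5298 + 0.5278 + 0.2435 + 0.4346 + 0.1518 + 0.1129 = 2.000 bits.

2.000 bits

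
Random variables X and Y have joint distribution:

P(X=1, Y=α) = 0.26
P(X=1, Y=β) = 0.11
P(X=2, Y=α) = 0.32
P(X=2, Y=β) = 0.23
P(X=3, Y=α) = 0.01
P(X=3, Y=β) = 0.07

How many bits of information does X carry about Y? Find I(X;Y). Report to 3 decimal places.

Marginals: p(X) = (0.3700, 0.5500, 0.0800), p(Y) = (0.5900, 0.4100).
I(X;Y) = H(X) + H(Y) − H(X,Y).
H(X) = 1.2966, H(Y) = 0.9765, H(X,Y) = 2.2043.
I(X;Y) = 1.2966 + 0.9765 − 2.2043 = 0.069 bits.

0.069 bits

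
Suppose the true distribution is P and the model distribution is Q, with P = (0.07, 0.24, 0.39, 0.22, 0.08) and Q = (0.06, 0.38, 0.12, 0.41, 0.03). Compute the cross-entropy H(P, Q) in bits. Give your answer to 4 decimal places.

H(P,Q) = −Σ p·log₂ q.
  −0.07·log₂(0.06) = 0.28412
  −0.24·log₂(0.38) = 0.33502
  −0.39·log₂(0.12) = 1.19297
  −0.22·log₂(0.41) = 0.28299
  −0.08·log₂(0.03) = 0.40471
H(P,Q) = 2.4998 bits.

2.4998 bits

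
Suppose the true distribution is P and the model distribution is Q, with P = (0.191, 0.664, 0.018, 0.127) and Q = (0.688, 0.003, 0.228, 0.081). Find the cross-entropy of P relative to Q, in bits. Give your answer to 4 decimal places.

6.1668 bits

H(P,Q) = −Σ p·log₂ q.
  −0.191·log₂(0.688) = 0.10305
  −0.664·log₂(0.003) = 5.56487
  −0.018·log₂(0.228) = 0.03839
  −0.127·log₂(0.081) = 0.46049
H(P,Q) = 6.1668 bits.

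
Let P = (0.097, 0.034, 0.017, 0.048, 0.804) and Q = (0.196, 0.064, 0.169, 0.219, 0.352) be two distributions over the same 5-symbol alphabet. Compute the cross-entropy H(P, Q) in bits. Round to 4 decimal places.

H(P,Q) = −Σ p·log₂ q.
  −0.097·log₂(0.196) = 0.22805
  −0.034·log₂(0.064) = 0.13484
  −0.017·log₂(0.169) = 0.04360
  −0.048·log₂(0.219) = 0.10517
  −0.804·log₂(0.352) = 1.21111
H(P,Q) = 1.7228 bits.

1.7228 bits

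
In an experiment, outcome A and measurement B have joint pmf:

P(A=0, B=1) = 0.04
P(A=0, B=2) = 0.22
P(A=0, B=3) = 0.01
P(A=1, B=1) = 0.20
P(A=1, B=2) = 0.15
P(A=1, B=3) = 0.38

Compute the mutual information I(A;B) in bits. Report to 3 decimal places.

Marginals: p(A) = (0.2700, 0.7300), p(B) = (0.2400, 0.3700, 0.3900).
I(A;B) = Σ p(x,y)·log₂[p(x,y)/(p(x)p(y))].
  (0,1): 0.04·log₂(0.6173) = -0.0278
  (0,2): 0.22·log₂(2.2022) = 0.2506
  (0,3): 0.01·log₂(0.0950) = -0.0340
  (1,1): 0.20·log₂(1.1416) = 0.0382
  (1,2): 0.15·log₂(0.5553) = -0.1273
  (1,3): 0.38·log₂(1.3347) = 0.1583
Sum = 0.258 bits.

0.258 bits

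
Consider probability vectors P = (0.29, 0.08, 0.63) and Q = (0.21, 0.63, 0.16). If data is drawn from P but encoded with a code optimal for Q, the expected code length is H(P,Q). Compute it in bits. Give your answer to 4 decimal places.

H(P,Q) = −Σ p·log₂ q.
  −0.29·log₂(0.21) = 0.65295
  −0.08·log₂(0.63) = 0.05333
  −0.63·log₂(0.16) = 1.66563
H(P,Q) = 2.3719 bits.

2.3719 bits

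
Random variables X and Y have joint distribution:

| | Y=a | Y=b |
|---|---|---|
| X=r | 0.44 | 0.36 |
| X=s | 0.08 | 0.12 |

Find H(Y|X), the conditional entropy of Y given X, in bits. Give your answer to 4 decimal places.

Marginals: p(X) = (0.8000, 0.2000), p(Y) = (0.5200, 0.4800).
H(Y|X) = Σ p(X) · H(Y|X=·).
  X=r: p=0.8000, H(Y|X=r) = 0.9928
  X=s: p=0.2000, H(Y|X=s) = 0.9710
Weighted sum = 0.9884 bits.

0.9884 bits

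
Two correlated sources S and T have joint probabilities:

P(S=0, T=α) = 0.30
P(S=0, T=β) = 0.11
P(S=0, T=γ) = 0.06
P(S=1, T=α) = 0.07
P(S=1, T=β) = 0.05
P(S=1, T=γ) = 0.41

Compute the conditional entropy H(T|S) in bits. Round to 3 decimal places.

1.130 bits

Marginals: p(S) = (0.4700, 0.5300), p(T) = (0.3700, 0.1600, 0.4700).
H(T|S) = Σ p(S) · H(T|S=·).
  S=0: p=0.4700, H(T|S=0) = 1.2829
  S=1: p=0.5300, H(T|S=1) = 0.9936
Weighted sum = 1.130 bits.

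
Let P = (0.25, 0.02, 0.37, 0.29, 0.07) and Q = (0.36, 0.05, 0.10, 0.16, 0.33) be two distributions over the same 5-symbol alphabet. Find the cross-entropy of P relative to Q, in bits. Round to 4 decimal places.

2.5627 bits

H(P,Q) = −Σ p·log₂ q.
  −0.25·log₂(0.36) = 0.36848
  −0.02·log₂(0.05) = 0.08644
  −0.37·log₂(0.10) = 1.22911
  −0.29·log₂(0.16) = 0.76672
  −0.07·log₂(0.33) = 0.11196
H(P,Q) = 2.5627 bits.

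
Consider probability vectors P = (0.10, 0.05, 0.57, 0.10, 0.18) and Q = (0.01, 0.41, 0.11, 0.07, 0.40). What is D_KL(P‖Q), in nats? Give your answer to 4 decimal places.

0.9547 nats

D(P‖Q) = Σ p·ln(p/q).
  0.10·ln(0.10/0.01) = 0.23026
  0.05·ln(0.05/0.41) = -0.10521
  0.57·ln(0.57/0.11) = 0.93774
  0.10·ln(0.10/0.07) = 0.03567
  0.18·ln(0.18/0.40) = -0.14373
D(P‖Q) = 0.9547 nats.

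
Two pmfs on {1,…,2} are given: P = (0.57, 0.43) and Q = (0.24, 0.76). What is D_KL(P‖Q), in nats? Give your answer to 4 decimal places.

0.2481 nats

D(P‖Q) = Σ p·ln(p/q).
  0.57·ln(0.57/0.24) = 0.49305
  0.43·ln(0.43/0.76) = -0.24490
D(P‖Q) = 0.2481 nats.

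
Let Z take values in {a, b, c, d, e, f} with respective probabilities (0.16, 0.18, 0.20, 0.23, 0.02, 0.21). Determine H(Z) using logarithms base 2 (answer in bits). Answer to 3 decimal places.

2.406 bits

H(Z) = −Σ p·log₂ p.
  −(0.16)·log₂(0.16) = 0.4230
  −(0.18)·log₂(0.18) = 0.4453
  −(0.20)·log₂(0.20) = 0.4644
  −(0.23)·log₂(0.23) = 0.4877
  −(0.02)·log₂(0.02) = 0.1129
  −(0.21)·log₂(0.21) = 0.4728
Sum: 0.4230 + 0.4453 + 0.4644 + 0.4877 + 0.1129 + 0.4728 = 2.406 bits.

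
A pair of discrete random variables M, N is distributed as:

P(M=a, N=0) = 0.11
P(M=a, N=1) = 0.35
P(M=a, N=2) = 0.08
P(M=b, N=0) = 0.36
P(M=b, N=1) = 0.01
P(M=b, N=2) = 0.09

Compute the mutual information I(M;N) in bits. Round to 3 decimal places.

Marginals: p(M) = (0.5400, 0.4600), p(N) = (0.4700, 0.3600, 0.1700).
I(M;N) = H(M) + H(N) − H(M,N).
H(M) = 0.9954, H(N) = 1.4772, H(M,N) = 2.0816.
I(M;N) = 0.9954 + 1.4772 − 2.0816 = 0.391 bits.

0.391 bits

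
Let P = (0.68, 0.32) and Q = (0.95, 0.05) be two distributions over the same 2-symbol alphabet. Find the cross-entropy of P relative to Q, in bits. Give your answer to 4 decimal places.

1.4333 bits

H(P,Q) = −Σ p·log₂ q.
  −0.68·log₂(0.95) = 0.05032
  −0.32·log₂(0.05) = 1.38302
H(P,Q) = 1.4333 bits.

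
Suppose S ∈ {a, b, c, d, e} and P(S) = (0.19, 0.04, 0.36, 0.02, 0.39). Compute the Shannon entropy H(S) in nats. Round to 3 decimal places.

1.258 nats

H(S) = −Σ p·ln p.
  −(0.19)·ln(0.19) = 0.3155
  −(0.04)·ln(0.04) = 0.1288
  −(0.36)·ln(0.36) = 0.3678
  −(0.02)·ln(0.02) = 0.0782
  −(0.39)·ln(0.39) = 0.3672
Sum: 0.3155 + 0.1288 + 0.3678 + 0.0782 + 0.3672 = 1.258 nats.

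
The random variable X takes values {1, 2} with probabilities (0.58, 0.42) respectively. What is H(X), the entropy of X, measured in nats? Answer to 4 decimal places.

0.6803 nats

H(X) = −Σ p·ln p.
  −(0.58)·ln(0.58) = 0.31594
  −(0.42)·ln(0.42) = 0.36435
Sum: 0.31594 + 0.36435 = 0.6803 nats.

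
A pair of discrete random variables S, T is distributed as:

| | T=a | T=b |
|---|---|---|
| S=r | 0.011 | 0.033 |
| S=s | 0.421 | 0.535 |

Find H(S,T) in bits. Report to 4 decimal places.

1.2422 bits

H(S,T) = −Σ p(x,y)·log₂ p(x,y) over all 4 cells.
  cell (r,a): −0.011·log₂0.011 = 0.07157
  cell (r,b): −0.033·log₂0.033 = 0.16241
  cell (s,a): −0.421·log₂0.421 = 0.52545
  cell (s,b): −0.535·log₂0.535 = 0.48278
Sum = 1.2422 bits.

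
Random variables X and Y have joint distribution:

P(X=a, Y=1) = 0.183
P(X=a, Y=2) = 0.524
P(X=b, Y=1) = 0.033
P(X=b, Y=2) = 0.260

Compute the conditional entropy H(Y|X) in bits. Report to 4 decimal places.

Marginals: p(X) = (0.7070, 0.2930), p(Y) = (0.2160, 0.7840).
H(Y|X) = Σ p(X) · H(Y|X=·).
  X=a: p=0.7070, H(Y|X=a) = 0.8250
  X=b: p=0.2930, H(Y|X=b) = 0.5078
Weighted sum = 0.7321 bits.

0.7321 bits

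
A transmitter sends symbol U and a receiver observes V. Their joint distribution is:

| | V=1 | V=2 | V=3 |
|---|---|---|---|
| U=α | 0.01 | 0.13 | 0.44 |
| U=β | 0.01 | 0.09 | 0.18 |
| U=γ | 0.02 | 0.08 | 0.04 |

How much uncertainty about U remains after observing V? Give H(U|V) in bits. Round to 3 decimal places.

1.282 bits

Chain rule: H(U|V) = H(U,V) − H(V).
Marginals: p(U) = (0.5800, 0.2800, 0.1400), p(V) = (0.0400, 0.3000, 0.6600).
H(U,V) = 2.3848 bits; H(V) = 1.1025 bits.
H(U|V) = 2.3848 − 1.1025 = 1.282 bits.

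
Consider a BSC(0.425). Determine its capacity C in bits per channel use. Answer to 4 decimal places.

0.0163 bits

Binary symmetric channel: C = 1 − h₂(ε) where h₂ is the binary entropy function.
h₂(0.425) = −0.425·log₂0.425 − 0.575·log₂0.575 = 0.9837.
C = 1 − 0.9837 = 0.0163 bits per channel use.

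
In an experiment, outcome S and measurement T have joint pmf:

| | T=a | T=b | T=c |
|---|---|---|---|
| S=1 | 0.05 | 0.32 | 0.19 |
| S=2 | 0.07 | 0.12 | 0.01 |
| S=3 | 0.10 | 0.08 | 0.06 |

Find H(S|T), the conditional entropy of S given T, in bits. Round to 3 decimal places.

1.290 bits

Marginals: p(S) = (0.5600, 0.2000, 0.2400), p(T) = (0.2200, 0.5200, 0.2600).
H(S|T) = Σ p(T) · H(S|T=·).
  T=a: p=0.2200, H(S|T=a) = 1.5285
  T=b: p=0.5200, H(S|T=b) = 1.3347
  T=c: p=0.2600, H(S|T=c) = 0.9997
Weighted sum = 1.290 bits.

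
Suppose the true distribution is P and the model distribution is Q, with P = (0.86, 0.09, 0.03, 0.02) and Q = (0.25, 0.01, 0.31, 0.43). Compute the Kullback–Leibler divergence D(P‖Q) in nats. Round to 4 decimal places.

1.1288 nats

D(P‖Q) = Σ p·ln(p/q).
  0.86·ln(0.86/0.25) = 1.06251
  0.09·ln(0.09/0.01) = 0.19775
  0.03·ln(0.03/0.31) = -0.07006
  0.02·ln(0.02/0.43) = -0.06136
D(P‖Q) = 1.1288 nats.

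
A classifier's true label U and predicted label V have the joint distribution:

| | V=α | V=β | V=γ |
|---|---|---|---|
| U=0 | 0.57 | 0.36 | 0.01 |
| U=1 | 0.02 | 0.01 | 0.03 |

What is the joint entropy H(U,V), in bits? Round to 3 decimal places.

1.390 bits

H(U,V) = −Σ p(x,y)·log₂ p(x,y) over all 6 cells.
  cell (0,α): −0.57·log₂0.57 = 0.4623
  cell (0,β): −0.36·log₂0.36 = 0.5306
  cell (0,γ): −0.01·log₂0.01 = 0.0664
  cell (1,α): −0.02·log₂0.02 = 0.1129
  cell (1,β): −0.01·log₂0.01 = 0.0664
  cell (1,γ): −0.03·log₂0.03 = 0.1518
Sum = 1.390 bits.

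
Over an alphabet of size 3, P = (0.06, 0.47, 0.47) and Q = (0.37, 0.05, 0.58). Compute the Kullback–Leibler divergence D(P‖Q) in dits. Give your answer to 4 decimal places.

0.3670 dits

D(P‖Q) = Σ p·log₁₀(p/q).
  0.06·log₁₀(0.06/0.37) = -0.04740
  0.47·log₁₀(0.47/0.05) = 0.45737
  0.47·log₁₀(0.47/0.58) = -0.04293
D(P‖Q) = 0.3670 dits.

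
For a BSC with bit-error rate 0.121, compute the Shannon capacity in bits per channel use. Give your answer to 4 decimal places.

Binary symmetric channel: C = 1 − h₂(ε) where h₂ is the binary entropy function.
h₂(0.121) = −0.121·log₂0.121 − 0.879·log₂0.879 = 0.5322.
C = 1 − 0.5322 = 0.4678 bits per channel use.

0.4678 bits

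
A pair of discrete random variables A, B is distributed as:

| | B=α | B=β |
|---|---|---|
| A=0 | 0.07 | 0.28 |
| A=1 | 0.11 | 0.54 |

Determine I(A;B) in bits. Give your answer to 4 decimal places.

Marginals: p(A) = (0.3500, 0.6500), p(B) = (0.1800, 0.8200).
I(A;B) = Σ p(x,y)·log₂[p(x,y)/(p(x)p(y))].
  (0,α): 0.07·log₂(1.1111) = 0.01064
  (0,β): 0.28·log₂(0.9756) = -0.00997
  (1,α): 0.11·log₂(0.9402) = -0.00979
  (1,β): 0.54·log₂(1.0131) = 0.01016
Sum = 0.0010 bits.

0.0010 bits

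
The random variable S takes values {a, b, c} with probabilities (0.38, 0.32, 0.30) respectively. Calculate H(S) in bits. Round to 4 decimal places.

1.5776 bits

H(S) = −Σ p·log₂ p.
  −(0.38)·log₂(0.38) = 0.53045
  −(0.32)·log₂(0.32) = 0.52603
  −(0.30)·log₂(0.30) = 0.52109
Sum: 0.53045 + 0.52603 + 0.52109 = 1.5776 bits.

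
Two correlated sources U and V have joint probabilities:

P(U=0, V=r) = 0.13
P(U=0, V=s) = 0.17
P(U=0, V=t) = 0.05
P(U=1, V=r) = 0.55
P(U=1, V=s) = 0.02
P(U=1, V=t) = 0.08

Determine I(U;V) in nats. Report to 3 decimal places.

Marginals: p(U) = (0.3500, 0.6500), p(V) = (0.6800, 0.1900, 0.1300).
I(U;V) = H(U) + H(V) − H(U,V).
H(U) = 0.6474, H(V) = 0.8430, H(U,V) = 1.3254.
I(U;V) = 0.6474 + 0.8430 − 1.3254 = 0.165 nats.

0.165 nats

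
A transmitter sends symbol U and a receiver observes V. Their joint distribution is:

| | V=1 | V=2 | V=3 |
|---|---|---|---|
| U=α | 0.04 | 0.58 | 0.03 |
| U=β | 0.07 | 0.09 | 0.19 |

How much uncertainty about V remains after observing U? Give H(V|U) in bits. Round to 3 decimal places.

Chain rule: H(V|U) = H(U,V) − H(U).
Marginals: p(U) = (0.6500, 0.3500), p(V) = (0.1100, 0.6700, 0.2200).
H(U,V) = 1.8298 bits; H(U) = 0.9341 bits.
H(V|U) = 1.8298 − 0.9341 = 0.896 bits.

0.896 bits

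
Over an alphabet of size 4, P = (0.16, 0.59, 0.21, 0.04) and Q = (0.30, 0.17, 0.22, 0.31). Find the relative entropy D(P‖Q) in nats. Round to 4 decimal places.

D(P‖Q) = Σ p·ln(p/q).
  0.16·ln(0.16/0.30) = -0.10058
  0.59·ln(0.59/0.17) = 0.73415
  0.21·ln(0.21/0.22) = -0.00977
  0.04·ln(0.04/0.31) = -0.08191
D(P‖Q) = 0.5419 nats.

0.5419 nats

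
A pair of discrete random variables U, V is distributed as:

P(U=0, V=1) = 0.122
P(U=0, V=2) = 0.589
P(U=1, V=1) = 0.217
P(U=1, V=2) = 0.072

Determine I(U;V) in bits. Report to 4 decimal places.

Marginals: p(U) = (0.7110, 0.2890), p(V) = (0.3390, 0.6610).
I(U;V) = Σ p(x,y)·log₂[p(x,y)/(p(x)p(y))].
  (0,1): 0.122·log₂(0.5062) = -0.11984
  (0,2): 0.589·log₂(1.2533) = 0.19183
  (1,1): 0.217·log₂(2.2149) = 0.24896
  (1,2): 0.072·log₂(0.3769) = -0.10136
Sum = 0.2196 bits.

0.2196 bits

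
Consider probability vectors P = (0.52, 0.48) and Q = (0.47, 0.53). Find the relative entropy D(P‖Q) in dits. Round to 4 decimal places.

0.0022 dits

D(P‖Q) = Σ p·log₁₀(p/q).
  0.52·log₁₀(0.52/0.47) = 0.02283
  0.48·log₁₀(0.48/0.53) = -0.02066
D(P‖Q) = 0.0022 dits.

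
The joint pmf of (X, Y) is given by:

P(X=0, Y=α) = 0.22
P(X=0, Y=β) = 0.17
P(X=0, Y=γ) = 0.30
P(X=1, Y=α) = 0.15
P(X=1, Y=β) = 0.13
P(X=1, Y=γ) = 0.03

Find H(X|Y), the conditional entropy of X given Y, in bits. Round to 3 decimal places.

Marginals: p(X) = (0.6900, 0.3100), p(Y) = (0.3700, 0.3000, 0.3300).
H(X|Y) = Σ p(Y) · H(X|Y=·).
  Y=α: p=0.3700, H(X|Y=α) = 0.9740
  Y=β: p=0.3000, H(X|Y=β) = 0.9871
  Y=γ: p=0.3300, H(X|Y=γ) = 0.4395
Weighted sum = 0.802 bits.

0.802 bits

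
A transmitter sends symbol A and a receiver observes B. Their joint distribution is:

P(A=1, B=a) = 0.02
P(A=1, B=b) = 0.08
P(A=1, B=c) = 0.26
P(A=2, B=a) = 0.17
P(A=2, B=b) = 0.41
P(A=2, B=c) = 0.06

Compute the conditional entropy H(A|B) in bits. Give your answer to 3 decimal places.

0.630 bits

Marginals: p(A) = (0.3600, 0.6400), p(B) = (0.1900, 0.4900, 0.3200).
H(A|B) = Σ p(B) · H(A|B=·).
  B=a: p=0.1900, H(A|B=a) = 0.4855
  B=b: p=0.4900, H(A|B=b) = 0.6421
  B=c: p=0.3200, H(A|B=c) = 0.6962
Weighted sum = 0.630 bits.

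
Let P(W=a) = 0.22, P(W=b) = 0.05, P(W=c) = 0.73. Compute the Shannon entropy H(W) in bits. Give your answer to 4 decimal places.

H(W) = −Σ p·log₂ p.
  −(0.22)·log₂(0.22) = 0.48057
  −(0.05)·log₂(0.05) = 0.21610
  −(0.73)·log₂(0.73) = 0.33144
Sum: 0.48057 + 0.21610 + 0.33144 = 1.0281 bits.

1.0281 bits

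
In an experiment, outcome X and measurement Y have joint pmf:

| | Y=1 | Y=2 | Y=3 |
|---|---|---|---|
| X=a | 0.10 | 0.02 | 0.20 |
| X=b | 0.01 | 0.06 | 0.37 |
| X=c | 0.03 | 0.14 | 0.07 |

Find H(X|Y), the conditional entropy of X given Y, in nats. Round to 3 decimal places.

0.886 nats

Chain rule: H(X|Y) = H(X,Y) − H(Y).
Marginals: p(X) = (0.3200, 0.4400, 0.2400), p(Y) = (0.1400, 0.2200, 0.6400).
H(X,Y) = 1.7797 nats; H(Y) = 0.8940 nats.
H(X|Y) = 1.7797 − 0.8940 = 0.886 nats.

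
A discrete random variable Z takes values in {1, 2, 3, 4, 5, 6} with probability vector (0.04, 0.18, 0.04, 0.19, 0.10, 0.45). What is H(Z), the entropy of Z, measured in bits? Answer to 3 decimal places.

2.123 bits

H(Z) = −Σ p·log₂ p.
  −(0.04)·log₂(0.04) = 0.1858
  −(0.18)·log₂(0.18) = 0.4453
  −(0.04)·log₂(0.04) = 0.1858
  −(0.19)·log₂(0.19) = 0.4552
  −(0.10)·log₂(0.10) = 0.3322
  −(0.45)·log₂(0.45) = 0.5184
Sum: 0.1858 + 0.4453 + 0.1858 + 0.4552 + 0.3322 + 0.5184 = 2.123 bits.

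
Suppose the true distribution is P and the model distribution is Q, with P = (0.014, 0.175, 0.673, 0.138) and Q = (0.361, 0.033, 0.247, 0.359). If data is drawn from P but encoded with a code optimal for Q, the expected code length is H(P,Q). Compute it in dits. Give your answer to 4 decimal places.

H(P,Q) = −Σ p·log₁₀ q.
  −0.014·log₁₀(0.361) = 0.00619
  −0.175·log₁₀(0.033) = 0.25926
  −0.673·log₁₀(0.247) = 0.40871
  −0.138·log₁₀(0.359) = 0.06140
H(P,Q) = 0.7356 dits.

0.7356 dits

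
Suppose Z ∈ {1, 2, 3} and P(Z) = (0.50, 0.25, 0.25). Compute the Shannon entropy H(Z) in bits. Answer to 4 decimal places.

1.5000 bits

H(Z) = −Σ p·log₂ p.
  −(0.50)·log₂(0.50) = 0.50000
  −(0.25)·log₂(0.25) = 0.50000
  −(0.25)·log₂(0.25) = 0.50000
Sum: 0.50000 + 0.50000 + 0.50000 = 1.5000 bits.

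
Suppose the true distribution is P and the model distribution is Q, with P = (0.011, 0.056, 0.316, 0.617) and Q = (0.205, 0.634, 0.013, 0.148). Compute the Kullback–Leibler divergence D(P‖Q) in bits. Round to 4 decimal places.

D(P‖Q) = Σ p·log₂(p/q).
  0.011·log₂(0.011/0.205) = -0.04642
  0.056·log₂(0.056/0.634) = -0.19606
  0.316·log₂(0.316/0.013) = 1.45466
  0.617·log₂(0.617/0.148) = 1.27082
D(P‖Q) = 2.4830 bits.

2.4830 bits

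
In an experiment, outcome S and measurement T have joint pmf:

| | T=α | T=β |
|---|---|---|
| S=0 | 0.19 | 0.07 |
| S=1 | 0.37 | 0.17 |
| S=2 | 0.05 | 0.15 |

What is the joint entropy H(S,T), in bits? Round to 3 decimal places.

2.316 bits

H(S,T) = −Σ p(x,y)·log₂ p(x,y) over all 6 cells.
  cell (0,α): −0.19·log₂0.19 = 0.4552
  cell (0,β): −0.07·log₂0.07 = 0.2686
  cell (1,α): −0.37·log₂0.37 = 0.5307
  cell (1,β): −0.17·log₂0.17 = 0.4346
  cell (2,α): −0.05·log₂0.05 = 0.2161
  cell (2,β): −0.15·log₂0.15 = 0.4105
Sum = 2.316 bits.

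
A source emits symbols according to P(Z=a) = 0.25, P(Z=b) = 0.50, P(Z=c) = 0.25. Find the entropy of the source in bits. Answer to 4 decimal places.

H(Z) = −Σ p·log₂ p.
  −(0.25)·log₂(0.25) = 0.50000
  −(0.50)·log₂(0.50) = 0.50000
  −(0.25)·log₂(0.25) = 0.50000
Sum: 0.50000 + 0.50000 + 0.50000 = 1.5000 bits.

1.5000 bits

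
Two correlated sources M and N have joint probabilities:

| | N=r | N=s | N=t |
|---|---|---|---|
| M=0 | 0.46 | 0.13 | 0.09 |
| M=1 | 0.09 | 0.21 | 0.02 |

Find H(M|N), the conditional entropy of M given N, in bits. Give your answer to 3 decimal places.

Marginals: p(M) = (0.6800, 0.3200), p(N) = (0.5500, 0.3400, 0.1100).
H(M|N) = Σ p(N) · H(M|N=·).
  N=r: p=0.5500, H(M|N=r) = 0.6429
  N=s: p=0.3400, H(M|N=s) = 0.9597
  N=t: p=0.1100, H(M|N=t) = 0.6840
Weighted sum = 0.755 bits.

0.755 bits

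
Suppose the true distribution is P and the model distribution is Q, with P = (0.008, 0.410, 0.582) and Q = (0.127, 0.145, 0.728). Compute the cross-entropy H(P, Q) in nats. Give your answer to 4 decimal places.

0.9930 nats

H(P,Q) = −Σ p·ln q.
  −0.008·ln(0.127) = 0.01651
  −0.410·ln(0.145) = 0.79172
  −0.582·ln(0.728) = 0.18476
H(P,Q) = 0.9930 nats.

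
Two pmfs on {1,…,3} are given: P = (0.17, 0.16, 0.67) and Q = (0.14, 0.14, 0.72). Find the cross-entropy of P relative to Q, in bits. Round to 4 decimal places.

1.2536 bits

H(P,Q) = −Σ p·log₂ q.
  −0.17·log₂(0.14) = 0.48221
  −0.16·log₂(0.14) = 0.45384
  −0.67·log₂(0.72) = 0.31753
H(P,Q) = 1.2536 bits.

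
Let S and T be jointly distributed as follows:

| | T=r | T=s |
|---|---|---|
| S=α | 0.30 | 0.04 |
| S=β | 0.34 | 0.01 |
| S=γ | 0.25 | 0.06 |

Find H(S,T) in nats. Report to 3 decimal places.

H(S,T) = −Σ p(x,y)·ln p(x,y) over all 6 cells.
  cell (α,r): −0.30·ln0.30 = 0.3612
  cell (α,s): −0.04·ln0.04 = 0.1288
  cell (β,r): −0.34·ln0.34 = 0.3668
  cell (β,s): −0.01·ln0.01 = 0.0461
  cell (γ,r): −0.25·ln0.25 = 0.3466
  cell (γ,s): −0.06·ln0.06 = 0.1688
Sum = 1.418 nats.

1.418 nats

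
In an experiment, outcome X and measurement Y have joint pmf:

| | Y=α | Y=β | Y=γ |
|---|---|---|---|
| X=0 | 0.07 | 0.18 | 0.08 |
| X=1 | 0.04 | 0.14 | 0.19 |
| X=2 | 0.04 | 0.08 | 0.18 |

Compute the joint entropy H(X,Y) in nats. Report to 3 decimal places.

2.056 nats

H(X,Y) = −Σ p(x,y)·ln p(x,y) over all 9 cells.
  cell (0,α): −0.07·ln0.07 = 0.1861
  cell (0,β): −0.18·ln0.18 = 0.3087
  cell (0,γ): −0.08·ln0.08 = 0.2021
  cell (1,α): −0.04·ln0.04 = 0.1288
  cell (1,β): −0.14·ln0.14 = 0.2753
  cell (1,γ): −0.19·ln0.19 = 0.3155
  cell (2,α): −0.04·ln0.04 = 0.1288
  cell (2,β): −0.08·ln0.08 = 0.2021
  cell (2,γ): −0.18·ln0.18 = 0.3087
Sum = 2.056 nats.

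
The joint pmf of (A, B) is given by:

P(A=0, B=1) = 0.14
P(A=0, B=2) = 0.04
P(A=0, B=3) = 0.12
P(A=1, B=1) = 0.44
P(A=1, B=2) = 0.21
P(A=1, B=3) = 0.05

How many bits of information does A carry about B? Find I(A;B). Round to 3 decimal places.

Marginals: p(A) = (0.3000, 0.7000), p(B) = (0.5800, 0.2500, 0.1700).
I(A;B) = H(A) + H(B) − H(A,B).
H(A) = 0.8813, H(B) = 1.3904, H(A,B) = 2.1600.
I(A;B) = 0.8813 + 1.3904 − 2.1600 = 0.112 bits.

0.112 bits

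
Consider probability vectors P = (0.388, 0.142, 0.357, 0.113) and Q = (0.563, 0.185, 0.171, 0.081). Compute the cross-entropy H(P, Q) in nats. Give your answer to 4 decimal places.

H(P,Q) = −Σ p·ln q.
  −0.388·ln(0.563) = 0.22290
  −0.142·ln(0.185) = 0.23961
  −0.357·ln(0.171) = 0.63049
  −0.113·ln(0.081) = 0.28400
H(P,Q) = 1.3770 nats.

1.3770 nats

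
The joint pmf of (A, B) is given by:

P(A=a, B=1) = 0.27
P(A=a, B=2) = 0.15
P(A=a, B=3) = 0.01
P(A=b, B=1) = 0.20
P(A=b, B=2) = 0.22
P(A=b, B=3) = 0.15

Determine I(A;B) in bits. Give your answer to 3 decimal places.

0.109 bits

Marginals: p(A) = (0.4300, 0.5700), p(B) = (0.4700, 0.3700, 0.1600).
I(A;B) = Σ p(x,y)·log₂[p(x,y)/(p(x)p(y))].
  (a,1): 0.27·log₂(1.3360) = 0.1128
  (a,2): 0.15·log₂(0.9428) = -0.0127
  (a,3): 0.01·log₂(0.1453) = -0.0278
  (b,1): 0.20·log₂(0.7465) = -0.0843
  (b,2): 0.22·log₂(1.0431) = 0.0134
  (b,3): 0.15·log₂(1.6447) = 0.1077
Sum = 0.109 bits.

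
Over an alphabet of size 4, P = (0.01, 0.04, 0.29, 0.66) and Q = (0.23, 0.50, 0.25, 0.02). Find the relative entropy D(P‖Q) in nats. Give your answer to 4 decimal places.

D(P‖Q) = Σ p·ln(p/q).
  0.01·ln(0.01/0.23) = -0.03135
  0.04·ln(0.04/0.50) = -0.10103
  0.29·ln(0.29/0.25) = 0.04304
  0.66·ln(0.66/0.02) = 2.30769
D(P‖Q) = 2.2184 nats.

2.2184 nats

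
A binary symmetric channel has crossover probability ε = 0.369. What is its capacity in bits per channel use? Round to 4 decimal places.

Binary symmetric channel: C = 1 − h₂(ε) where h₂ is the binary entropy function.
h₂(0.369) = −0.369·log₂0.369 − 0.631·log₂0.631 = 0.9499.
C = 1 − 0.9499 = 0.0501 bits per channel use.

0.0501 bits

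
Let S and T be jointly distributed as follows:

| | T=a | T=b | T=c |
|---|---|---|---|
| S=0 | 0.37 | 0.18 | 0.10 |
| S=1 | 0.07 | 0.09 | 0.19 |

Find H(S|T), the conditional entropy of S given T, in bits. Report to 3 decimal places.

Chain rule: H(S|T) = H(S,T) − H(T).
Marginals: p(S) = (0.6500, 0.3500), p(T) = (0.4400, 0.2700, 0.2900).
H(S,T) = 2.3447 bits; H(T) = 1.5491 bits.
H(S|T) = 2.3447 − 1.5491 = 0.796 bits.

0.796 bits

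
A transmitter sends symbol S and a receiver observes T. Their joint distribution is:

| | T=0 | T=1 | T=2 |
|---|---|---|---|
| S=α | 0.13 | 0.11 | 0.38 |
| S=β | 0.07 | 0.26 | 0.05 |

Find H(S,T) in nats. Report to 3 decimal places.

H(S,T) = −Σ p(x,y)·ln p(x,y) over all 6 cells.
  cell (α,0): −0.13·ln0.13 = 0.2652
  cell (α,1): −0.11·ln0.11 = 0.2428
  cell (α,2): −0.38·ln0.38 = 0.3677
  cell (β,0): −0.07·ln0.07 = 0.1861
  cell (β,1): −0.26·ln0.26 = 0.3502
  cell (β,2): −0.05·ln0.05 = 0.1498
Sum = 1.562 nats.

1.562 nats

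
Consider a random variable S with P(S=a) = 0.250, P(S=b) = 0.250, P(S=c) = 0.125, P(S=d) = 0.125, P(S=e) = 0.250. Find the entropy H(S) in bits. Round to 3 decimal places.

2.250 bits

H(S) = −Σ p·log₂ p.
  −(0.250)·log₂(0.250) = 0.5000
  −(0.250)·log₂(0.250) = 0.5000
  −(0.125)·log₂(0.125) = 0.3750
  −(0.125)·log₂(0.125) = 0.3750
  −(0.250)·log₂(0.250) = 0.5000
Sum: 0.5000 + 0.5000 + 0.3750 + 0.3750 + 0.5000 = 2.250 bits.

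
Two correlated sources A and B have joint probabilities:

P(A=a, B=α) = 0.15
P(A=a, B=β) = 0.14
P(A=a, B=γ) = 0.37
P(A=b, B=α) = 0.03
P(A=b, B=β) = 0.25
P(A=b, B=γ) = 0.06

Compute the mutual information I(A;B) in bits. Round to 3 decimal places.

0.190 bits

Marginals: p(A) = (0.6600, 0.3400), p(B) = (0.1800, 0.3900, 0.4300).
I(A;B) = H(A) + H(B) − H(A,B).
H(A) = 0.9248, H(B) = 1.4987, H(A,B) = 2.2337.
I(A;B) = 0.9248 + 1.4987 − 2.2337 = 0.190 bits.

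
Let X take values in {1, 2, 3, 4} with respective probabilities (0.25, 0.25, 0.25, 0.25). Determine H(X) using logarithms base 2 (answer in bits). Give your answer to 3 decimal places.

2.000 bits

H(X) = −Σ p·log₂ p.
  −(0.25)·log₂(0.25) = 0.5000
  −(0.25)·log₂(0.25) = 0.5000
  −(0.25)·log₂(0.25) = 0.5000
  −(0.25)·log₂(0.25) = 0.5000
Sum: 0.5000 + 0.5000 + 0.5000 + 0.5000 = 2.000 bits.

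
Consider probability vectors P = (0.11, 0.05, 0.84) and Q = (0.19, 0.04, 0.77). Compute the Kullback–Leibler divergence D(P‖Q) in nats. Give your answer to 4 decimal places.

0.0241 nats

D(P‖Q) = Σ p·ln(p/q).
  0.11·ln(0.11/0.19) = -0.06012
  0.05·ln(0.05/0.04) = 0.01116
  0.84·ln(0.84/0.77) = 0.07309
D(P‖Q) = 0.0241 nats.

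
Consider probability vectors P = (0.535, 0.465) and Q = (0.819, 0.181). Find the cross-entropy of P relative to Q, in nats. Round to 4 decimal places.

H(P,Q) = −Σ p·ln q.
  −0.535·ln(0.819) = 0.10682
  −0.465·ln(0.181) = 0.79481
H(P,Q) = 0.9016 nats.

0.9016 nats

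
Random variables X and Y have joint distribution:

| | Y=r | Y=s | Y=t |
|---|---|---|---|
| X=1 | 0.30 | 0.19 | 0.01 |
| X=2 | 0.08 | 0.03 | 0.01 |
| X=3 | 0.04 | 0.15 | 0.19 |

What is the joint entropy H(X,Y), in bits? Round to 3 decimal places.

H(X,Y) = −Σ p(x,y)·log₂ p(x,y) over all 9 cells.
  cell (1,r): −0.30·log₂0.30 = 0.5211
  cell (1,s): −0.19·log₂0.19 = 0.4552
  cell (1,t): −0.01·log₂0.01 = 0.0664
  cell (2,r): −0.08·log₂0.08 = 0.2915
  cell (2,s): −0.03·log₂0.03 = 0.1518
  cell (2,t): −0.01·log₂0.01 = 0.0664
  cell (3,r): −0.04·log₂0.04 = 0.1858
  cell (3,s): −0.15·log₂0.15 = 0.4105
  cell (3,t): −0.19·log₂0.19 = 0.4552
Sum = 2.604 bits.

2.604 bits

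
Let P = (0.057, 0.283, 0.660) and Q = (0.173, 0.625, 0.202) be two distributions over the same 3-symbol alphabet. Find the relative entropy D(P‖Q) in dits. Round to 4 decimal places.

0.2145 dits

D(P‖Q) = Σ p·log₁₀(p/q).
  0.057·log₁₀(0.057/0.173) = -0.02748
  0.283·log₁₀(0.283/0.625) = -0.09738
  0.660·log₁₀(0.660/0.202) = 0.33937
D(P‖Q) = 0.2145 dits.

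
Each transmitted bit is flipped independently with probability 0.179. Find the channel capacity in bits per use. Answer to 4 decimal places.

0.3221 bits

Binary symmetric channel: C = 1 − h₂(ε) where h₂ is the binary entropy function.
h₂(0.179) = −0.179·log₂0.179 − 0.821·log₂0.821 = 0.6779.
C = 1 − 0.6779 = 0.3221 bits per channel use.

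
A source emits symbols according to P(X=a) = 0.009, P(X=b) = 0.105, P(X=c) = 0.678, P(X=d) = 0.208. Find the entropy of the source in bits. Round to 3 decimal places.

H(X) = −Σ p·log₂ p.
  −(0.009)·log₂(0.009) = 0.0612
  −(0.105)·log₂(0.105) = 0.3414
  −(0.678)·log₂(0.678) = 0.3801
  −(0.208)·log₂(0.208) = 0.4712
Sum: 0.0612 + 0.3414 + 0.3801 + 0.4712 = 1.254 bits.

1.254 bits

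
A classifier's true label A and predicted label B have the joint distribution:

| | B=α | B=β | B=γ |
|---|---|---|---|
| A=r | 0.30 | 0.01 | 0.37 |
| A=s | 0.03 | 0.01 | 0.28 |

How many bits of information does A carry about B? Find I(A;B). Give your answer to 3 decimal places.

0.098 bits

Marginals: p(A) = (0.6800, 0.3200), p(B) = (0.3300, 0.0200, 0.6500).
I(A;B) = Σ p(x,y)·log₂[p(x,y)/(p(x)p(y))].
  (r,α): 0.30·log₂(1.3369) = 0.1257
  (r,β): 0.01·log₂(0.7353) = -0.0044
  (r,γ): 0.37·log₂(0.8371) = -0.0949
  (s,α): 0.03·log₂(0.2841) = -0.0545
  (s,β): 0.01·log₂(1.5625) = 0.0064
  (s,γ): 0.28·log₂(1.3462) = 0.1201
Sum = 0.098 bits.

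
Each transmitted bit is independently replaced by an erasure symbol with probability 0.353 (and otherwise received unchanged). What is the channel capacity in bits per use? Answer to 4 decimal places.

Binary erasure channel: capacity C = 1 − ε.
C = 1 − 0.353 = 0.6470 bits per channel use.

0.6470 bits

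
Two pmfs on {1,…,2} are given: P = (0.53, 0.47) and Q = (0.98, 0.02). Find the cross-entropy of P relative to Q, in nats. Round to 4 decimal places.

H(P,Q) = −Σ p·ln q.
  −0.53·ln(0.98) = 0.01071
  −0.47·ln(0.02) = 1.83865
H(P,Q) = 1.8494 nats.

1.8494 nats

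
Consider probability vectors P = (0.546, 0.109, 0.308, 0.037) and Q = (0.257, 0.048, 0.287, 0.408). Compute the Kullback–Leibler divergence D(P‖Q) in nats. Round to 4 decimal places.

0.4338 nats

D(P‖Q) = Σ p·ln(p/q).
  0.546·ln(0.546/0.257) = 0.41143
  0.109·ln(0.109/0.048) = 0.08940
  0.308·ln(0.308/0.287) = 0.02175
  0.037·ln(0.037/0.408) = -0.08881
D(P‖Q) = 0.4338 nats.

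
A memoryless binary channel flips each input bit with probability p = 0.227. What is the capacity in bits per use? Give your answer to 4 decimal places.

Binary symmetric channel: C = 1 − h₂(ε) where h₂ is the binary entropy function.
h₂(0.227) = −0.227·log₂0.227 − 0.773·log₂0.773 = 0.7727.
C = 1 − 0.7727 = 0.2273 bits per channel use.

0.2273 bits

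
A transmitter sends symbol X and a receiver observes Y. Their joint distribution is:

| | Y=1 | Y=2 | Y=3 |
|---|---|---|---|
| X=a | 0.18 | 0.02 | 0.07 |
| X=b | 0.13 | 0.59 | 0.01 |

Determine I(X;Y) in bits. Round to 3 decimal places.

0.367 bits

Marginals: p(X) = (0.2700, 0.7300), p(Y) = (0.3100, 0.6100, 0.0800).
I(X;Y) = Σ p(x,y)·log₂[p(x,y)/(p(x)p(y))].
  (a,1): 0.18·log₂(2.1505) = 0.1988
  (a,2): 0.02·log₂(0.1214) = -0.0608
  (a,3): 0.07·log₂(3.2407) = 0.1187
  (b,1): 0.13·log₂(0.5745) = -0.1040
  (b,2): 0.59·log₂(1.3249) = 0.2395
  (b,3): 0.01·log₂(0.1712) = -0.0255
Sum = 0.367 bits.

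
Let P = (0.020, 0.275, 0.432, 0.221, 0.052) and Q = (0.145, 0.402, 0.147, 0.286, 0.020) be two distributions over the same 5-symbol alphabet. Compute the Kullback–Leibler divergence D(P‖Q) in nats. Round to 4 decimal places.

0.3144 nats

D(P‖Q) = Σ p·ln(p/q).
  0.020·ln(0.020/0.145) = -0.03962
  0.275·ln(0.275/0.402) = -0.10441
  0.432·ln(0.432/0.147) = 0.46569
  0.221·ln(0.221/0.286) = -0.05698
  0.052·ln(0.052/0.020) = 0.04969
D(P‖Q) = 0.3144 nats.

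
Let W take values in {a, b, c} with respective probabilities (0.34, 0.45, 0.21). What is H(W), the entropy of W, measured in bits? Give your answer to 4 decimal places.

H(W) = −Σ p·log₂ p.
  −(0.34)·log₂(0.34) = 0.52917
  −(0.45)·log₂(0.45) = 0.51840
  −(0.21)·log₂(0.21) = 0.47282
Sum: 0.52917 + 0.51840 + 0.47282 = 1.5204 bits.

1.5204 bits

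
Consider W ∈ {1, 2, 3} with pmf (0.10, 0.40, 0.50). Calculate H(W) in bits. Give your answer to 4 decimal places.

1.3610 bits

H(W) = −Σ p·log₂ p.
  −(0.10)·log₂(0.10) = 0.33219
  −(0.40)·log₂(0.40) = 0.52877
  −(0.50)·log₂(0.50) = 0.50000
Sum: 0.33219 + 0.52877 + 0.50000 = 1.3610 bits.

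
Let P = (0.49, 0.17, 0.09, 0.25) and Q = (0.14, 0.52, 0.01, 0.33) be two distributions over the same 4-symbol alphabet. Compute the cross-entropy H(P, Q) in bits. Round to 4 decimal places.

H(P,Q) = −Σ p·log₂ q.
  −0.49·log₂(0.14) = 1.38989
  −0.17·log₂(0.52) = 0.16038
  −0.09·log₂(0.01) = 0.59795
  −0.25·log₂(0.33) = 0.39987
H(P,Q) = 2.5481 bits.

2.5481 bits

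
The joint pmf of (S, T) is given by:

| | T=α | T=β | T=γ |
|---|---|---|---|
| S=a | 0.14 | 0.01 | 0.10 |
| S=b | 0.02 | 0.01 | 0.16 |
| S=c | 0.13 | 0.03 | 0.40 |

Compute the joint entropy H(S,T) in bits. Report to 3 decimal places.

2.461 bits

H(S,T) = −Σ p(x,y)·log₂ p(x,y) over all 9 cells.
  cell (a,α): −0.14·log₂0.14 = 0.3971
  cell (a,β): −0.01·log₂0.01 = 0.0664
  cell (a,γ): −0.10·log₂0.10 = 0.3322
  cell (b,α): −0.02·log₂0.02 = 0.1129
  cell (b,β): −0.01·log₂0.01 = 0.0664
  cell (b,γ): −0.16·log₂0.16 = 0.4230
  cell (c,α): −0.13·log₂0.13 = 0.3826
  cell (c,β): −0.03·log₂0.03 = 0.1518
  cell (c,γ): −0.40·log₂0.40 = 0.5288
Sum = 2.461 bits.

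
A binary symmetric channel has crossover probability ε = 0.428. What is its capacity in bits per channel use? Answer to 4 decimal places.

Binary symmetric channel: C = 1 − h₂(ε) where h₂ is the binary entropy function.
h₂(0.428) = −0.428·log₂0.428 − 0.572·log₂0.572 = 0.9850.
C = 1 − 0.9850 = 0.0150 bits per channel use.

0.0150 bits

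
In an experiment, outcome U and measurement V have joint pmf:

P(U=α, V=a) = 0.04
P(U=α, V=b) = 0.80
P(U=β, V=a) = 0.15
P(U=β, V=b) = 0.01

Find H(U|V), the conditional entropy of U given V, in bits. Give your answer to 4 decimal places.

Chain rule: H(U|V) = H(U,V) − H(V).
Marginals: p(U) = (0.8400, 0.1600), p(V) = (0.1900, 0.8100).
H(U,V) = 0.9203 bits; H(V) = 0.7015 bits.
H(U|V) = 0.9203 − 0.7015 = 0.2188 bits.

0.2188 bits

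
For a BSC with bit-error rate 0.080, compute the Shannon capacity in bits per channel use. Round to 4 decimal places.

Binary symmetric channel: C = 1 − h₂(ε) where h₂ is the binary entropy function.
h₂(0.080) = −0.080·log₂0.080 − 0.920·log₂0.920 = 0.4022.
C = 1 − 0.4022 = 0.5978 bits per channel use.

0.5978 bits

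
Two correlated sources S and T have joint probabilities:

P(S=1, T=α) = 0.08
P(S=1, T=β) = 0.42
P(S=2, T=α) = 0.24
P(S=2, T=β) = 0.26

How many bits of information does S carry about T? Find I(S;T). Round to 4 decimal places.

0.0878 bits

Marginals: p(S) = (0.5000, 0.5000), p(T) = (0.3200, 0.6800).
I(S;T) = Σ p(x,y)·log₂[p(x,y)/(p(x)p(y))].
  (1,α): 0.08·log₂(0.5000) = -0.08000
  (1,β): 0.42·log₂(1.2353) = 0.12804
  (2,α): 0.24·log₂(1.5000) = 0.14039
  (2,β): 0.26·log₂(0.7647) = -0.10063
Sum = 0.0878 bits.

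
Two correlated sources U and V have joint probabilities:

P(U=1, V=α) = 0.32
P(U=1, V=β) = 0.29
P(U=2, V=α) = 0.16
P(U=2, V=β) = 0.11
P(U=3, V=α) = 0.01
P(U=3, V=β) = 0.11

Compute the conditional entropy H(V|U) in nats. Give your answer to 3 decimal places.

Marginals: p(U) = (0.6100, 0.2700, 0.1200), p(V) = (0.4900, 0.5100).
H(V|U) = Σ p(U) · H(V|U=·).
  U=1: p=0.6100, H(V|U=1) = 0.6919
  U=2: p=0.2700, H(V|U=2) = 0.6759
  U=3: p=0.1200, H(V|U=3) = 0.2868
Weighted sum = 0.639 nats.

0.639 nats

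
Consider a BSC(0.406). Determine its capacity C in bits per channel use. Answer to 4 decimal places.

0.0256 bits

Binary symmetric channel: C = 1 − h₂(ε) where h₂ is the binary entropy function.
h₂(0.406) = −0.406·log₂0.406 − 0.594·log₂0.594 = 0.9744.
C = 1 − 0.9744 = 0.0256 bits per channel use.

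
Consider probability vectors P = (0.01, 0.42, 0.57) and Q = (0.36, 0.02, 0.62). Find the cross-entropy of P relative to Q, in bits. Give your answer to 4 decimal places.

2.7783 bits

H(P,Q) = −Σ p·log₂ q.
  −0.01·log₂(0.36) = 0.01474
  −0.42·log₂(0.02) = 2.37042
  −0.57·log₂(0.62) = 0.39311
H(P,Q) = 2.7783 bits.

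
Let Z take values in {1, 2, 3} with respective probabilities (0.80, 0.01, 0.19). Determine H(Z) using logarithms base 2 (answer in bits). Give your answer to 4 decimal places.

H(Z) = −Σ p·log₂ p.
  −(0.80)·log₂(0.80) = 0.25754
  −(0.01)·log₂(0.01) = 0.06644
  −(0.19)·log₂(0.19) = 0.45523
Sum: 0.25754 + 0.06644 + 0.45523 = 0.7792 bits.

0.7792 bits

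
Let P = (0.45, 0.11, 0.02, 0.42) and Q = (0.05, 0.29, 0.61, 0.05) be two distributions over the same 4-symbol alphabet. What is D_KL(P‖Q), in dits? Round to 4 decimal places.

0.7416 dits

D(P‖Q) = Σ p·log₁₀(p/q).
  0.45·log₁₀(0.45/0.05) = 0.42941
  0.11·log₁₀(0.11/0.29) = -0.04631
  0.02·log₁₀(0.02/0.61) = -0.02969
  0.42·log₁₀(0.42/0.05) = 0.38820
D(P‖Q) = 0.7416 dits.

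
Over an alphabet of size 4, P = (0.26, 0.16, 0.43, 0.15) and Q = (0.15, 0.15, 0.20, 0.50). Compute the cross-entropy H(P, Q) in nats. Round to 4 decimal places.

1.5928 nats

H(P,Q) = −Σ p·ln q.
  −0.26·ln(0.15) = 0.49325
  −0.16·ln(0.15) = 0.30354
  −0.43·ln(0.20) = 0.69206
  −0.15·ln(0.50) = 0.10397
H(P,Q) = 1.5928 nats.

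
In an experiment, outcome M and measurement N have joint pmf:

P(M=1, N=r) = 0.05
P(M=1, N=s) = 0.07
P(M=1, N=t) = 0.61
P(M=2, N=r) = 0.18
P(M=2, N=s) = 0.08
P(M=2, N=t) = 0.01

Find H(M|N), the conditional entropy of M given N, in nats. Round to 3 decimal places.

Chain rule: H(M|N) = H(M,N) − H(N).
Marginals: p(M) = (0.7300, 0.2700), p(N) = (0.2300, 0.1500, 0.6200).
H(M,N) = 1.1942 nats; H(N) = 0.9190 nats.
H(M|N) = 1.1942 − 0.9190 = 0.275 nats.

0.275 nats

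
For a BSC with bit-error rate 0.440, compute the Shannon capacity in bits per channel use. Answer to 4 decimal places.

0.0104 bits

Binary symmetric channel: C = 1 − h₂(ε) where h₂ is the binary entropy function.
h₂(0.440) = −0.440·log₂0.440 − 0.560·log₂0.560 = 0.9896.
C = 1 − 0.9896 = 0.0104 bits per channel use.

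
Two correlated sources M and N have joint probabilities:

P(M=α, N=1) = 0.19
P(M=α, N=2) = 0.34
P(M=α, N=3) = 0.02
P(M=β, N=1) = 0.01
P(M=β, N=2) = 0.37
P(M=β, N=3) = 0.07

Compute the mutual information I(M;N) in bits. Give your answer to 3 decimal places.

0.158 bits

Marginals: p(M) = (0.5500, 0.4500), p(N) = (0.2000, 0.7100, 0.0900).
I(M;N) = Σ p(x,y)·log₂[p(x,y)/(p(x)p(y))].
  (α,1): 0.19·log₂(1.7273) = 0.1498
  (α,2): 0.34·log₂(0.8707) = -0.0679
  (α,3): 0.02·log₂(0.4040) = -0.0261
  (β,1): 0.01·log₂(0.1111) = -0.0317
  (β,2): 0.37·log₂(1.1581) = 0.0783
  (β,3): 0.07·log₂(1.7284) = 0.0553
Sum = 0.158 bits.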